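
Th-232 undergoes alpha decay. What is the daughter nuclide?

Alpha decay: mass number changes by -4, atomic number by -2.
A: 232 − 4 = 228; Z: 90 − 2 = 88.
Z = 88 is radium, so the daughter is Ra-228.

Ra-228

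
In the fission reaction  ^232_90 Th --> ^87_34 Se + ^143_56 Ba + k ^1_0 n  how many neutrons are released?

Conserve mass number: 232 = 87 + 143 + k, so k = 232 − 230 = 2.
Check atomic number: 90 = 34 + 56 + 0 = 90. ✓

2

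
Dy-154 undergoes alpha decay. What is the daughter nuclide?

Gd-150

Alpha decay: mass number changes by -4, atomic number by -2.
A: 154 − 4 = 150; Z: 66 − 2 = 64.
Z = 64 is gadolinium, so the daughter is Gd-150.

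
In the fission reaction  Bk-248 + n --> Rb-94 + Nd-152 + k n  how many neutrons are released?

Conserve mass number: 249 = 94 + 152 + k, so k = 249 − 246 = 3.
Check atomic number: 97 = 37 + 60 + 0 = 97. ✓

3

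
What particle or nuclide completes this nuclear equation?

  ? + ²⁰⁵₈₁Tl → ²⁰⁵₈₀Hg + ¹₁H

Conserve mass number: A + 205 = 205 + 1, so A = 1.
Conserve atomic number: Z + 81 = 80 + 1, so Z = 0.
A = 1 and Z = 0 is ¹₀n — a neutron.

neutron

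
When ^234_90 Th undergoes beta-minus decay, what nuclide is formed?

Beta-minus decay: mass number changes by +0, atomic number by +1.
A: 234 = 234; Z: 90 + 1 = 91.
Z = 91 is protactinium, so the daughter is ^234_91 Pa.

Pa-234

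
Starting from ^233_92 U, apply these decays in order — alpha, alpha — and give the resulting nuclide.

Start: (A, Z) = (233, 92).
After α: (229, 90).
After α: (225, 88).
Z = 88 is radium.

Ra-225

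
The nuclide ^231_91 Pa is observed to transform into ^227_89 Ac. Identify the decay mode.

alpha decay

ΔA = 227 − 231 = -4; ΔZ = 89 − 91 = -2.
A drops by 4 and Z drops by 2 — the signature of alpha emission.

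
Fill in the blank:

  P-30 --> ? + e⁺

Si-30

Conserve mass number: 30 = A + 0, so A = 30.
Conserve atomic number: 15 = Z + 1, so Z = 14.
Z = 14 is silicon, so the species is Si-30.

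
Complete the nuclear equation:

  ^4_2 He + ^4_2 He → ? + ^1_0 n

Conserve mass number: 4 + 4 = A + 1, so A = 7.
Conserve atomic number: 2 + 2 = Z + 0, so Z = 4.
Z = 4 is beryllium, so the species is ^7_4 Be.

Be-7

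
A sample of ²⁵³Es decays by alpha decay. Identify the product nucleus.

Alpha decay: mass number changes by -4, atomic number by -2.
A: 253 − 4 = 249; Z: 99 − 2 = 97.
Z = 97 is berkelium, so the daughter is ²⁴⁹Bk.

Bk-249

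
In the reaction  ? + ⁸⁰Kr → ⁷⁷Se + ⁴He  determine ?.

Conserve mass number: A + 80 = 77 + 4, so A = 1.
Conserve atomic number: Z + 36 = 34 + 2, so Z = 0.
A = 1 and Z = 0 is ¹n — a neutron.

neutron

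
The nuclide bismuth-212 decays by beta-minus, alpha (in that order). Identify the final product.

Pb-208

Start: (A, Z) = (212, 83).
After β⁻: (212, 84).
After α: (208, 82).
Z = 82 is lead.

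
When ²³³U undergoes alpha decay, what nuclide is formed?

Alpha decay: mass number changes by -4, atomic number by -2.
A: 233 − 4 = 229; Z: 92 − 2 = 90.
Z = 90 is thorium, so the daughter is ²²⁹Th.

Th-229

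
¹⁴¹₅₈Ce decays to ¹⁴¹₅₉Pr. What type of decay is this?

ΔA = 141 − 141 = 0; ΔZ = 59 − 58 = +1.
A is unchanged and Z rises by 1 — a neutron has become a proton (β⁻ decay).

beta-minus decay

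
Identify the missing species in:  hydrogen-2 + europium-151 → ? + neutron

Gd-152

Conserve mass number: 2 + 151 = A + 1, so A = 152.
Conserve atomic number: 1 + 63 = Z + 0, so Z = 64.
Z = 64 is gadolinium, so the species is gadolinium-152.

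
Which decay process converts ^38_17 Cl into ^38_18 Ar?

beta-minus decay

ΔA = 38 − 38 = 0; ΔZ = 18 − 17 = +1.
A is unchanged and Z rises by 1 — a neutron has become a proton (β⁻ decay).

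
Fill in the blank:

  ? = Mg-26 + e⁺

Conserve mass number: A = 26 + 0, so A = 26.
Conserve atomic number: Z = 12 + 1, so Z = 13.
Z = 13 is aluminium, so the species is Al-26.

Al-26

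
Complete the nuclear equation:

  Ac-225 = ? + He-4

Conserve mass number: 225 = A + 4, so A = 221.
Conserve atomic number: 89 = Z + 2, so Z = 87.
Z = 87 is francium, so the species is Fr-221.

Fr-221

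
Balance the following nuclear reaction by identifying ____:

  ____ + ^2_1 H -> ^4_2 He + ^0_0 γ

Conserve mass number: A + 2 = 4 + 0, so A = 2.
Conserve atomic number: Z + 1 = 2 + 0, so Z = 1.
A = 2 and Z = 1 is ^2_1 H — a deuteron.

deuteron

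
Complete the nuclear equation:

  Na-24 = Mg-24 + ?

beta-minus particle

Conserve mass number: 24 = 24 + A, so A = 0.
Conserve atomic number: 11 = 12 + Z, so Z = -1.
A = 0 and Z = -1 is e⁻ — a beta-minus particle.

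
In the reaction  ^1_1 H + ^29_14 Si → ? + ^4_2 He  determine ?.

Al-26

Conserve mass number: 1 + 29 = A + 4, so A = 26.
Conserve atomic number: 1 + 14 = Z + 2, so Z = 13.
Z = 13 is aluminium, so the species is ^26_13 Al.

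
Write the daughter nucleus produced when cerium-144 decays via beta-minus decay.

Beta-minus decay: mass number changes by +0, atomic number by +1.
A: 144 = 144; Z: 58 + 1 = 59.
Z = 59 is praseodymium, so the daughter is praseodymium-144.

Pr-144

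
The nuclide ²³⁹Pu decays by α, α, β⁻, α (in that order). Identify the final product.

Ac-227

Start: (A, Z) = (239, 94).
After α: (235, 92).
After α: (231, 90).
After β⁻: (231, 91).
After α: (227, 89).
Z = 89 is actinium.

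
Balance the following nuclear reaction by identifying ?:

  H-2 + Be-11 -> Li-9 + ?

Conserve mass number: 2 + 11 = 9 + A, so A = 4.
Conserve atomic number: 1 + 4 = 3 + Z, so Z = 2.
A = 4 and Z = 2 is He-4 — an alpha particle.

alpha particle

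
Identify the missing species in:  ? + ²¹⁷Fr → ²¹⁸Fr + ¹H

deuteron

Conserve mass number: A + 217 = 218 + 1, so A = 2.
Conserve atomic number: Z + 87 = 87 + 1, so Z = 1.
A = 2 and Z = 1 is ²H — a deuteron.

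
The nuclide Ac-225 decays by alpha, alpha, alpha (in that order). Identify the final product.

Bi-213

Start: (A, Z) = (225, 89).
After α: (221, 87).
After α: (217, 85).
After α: (213, 83).
Z = 83 is bismuth.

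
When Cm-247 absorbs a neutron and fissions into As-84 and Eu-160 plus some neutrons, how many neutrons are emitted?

4

Conserve mass number: 248 = 84 + 160 + k, so k = 248 − 244 = 4.
Check atomic number: 96 = 33 + 63 + 0 = 96. ✓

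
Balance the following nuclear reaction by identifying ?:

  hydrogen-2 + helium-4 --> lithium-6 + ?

Conserve mass number: 2 + 4 = 6 + A, so A = 0.
Conserve atomic number: 1 + 2 = 3 + Z, so Z = 0.
A = 0 and Z = 0 is γ — a gamma ray.

gamma ray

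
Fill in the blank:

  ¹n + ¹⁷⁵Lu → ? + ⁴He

Tm-172

Conserve mass number: 1 + 175 = A + 4, so A = 172.
Conserve atomic number: 0 + 71 = Z + 2, so Z = 69.
Z = 69 is thulium, so the species is ¹⁷²Tm.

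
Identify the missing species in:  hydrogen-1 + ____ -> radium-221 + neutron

Fr-221

Conserve mass number: 1 + A = 221 + 1, so A = 221.
Conserve atomic number: 1 + Z = 88 + 0, so Z = 87.
Z = 87 is francium, so the species is francium-221.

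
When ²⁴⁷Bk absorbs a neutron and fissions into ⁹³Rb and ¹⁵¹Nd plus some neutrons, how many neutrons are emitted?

Conserve mass number: 248 = 93 + 151 + k, so k = 248 − 244 = 4.
Check atomic number: 97 = 37 + 60 + 0 = 97. ✓

4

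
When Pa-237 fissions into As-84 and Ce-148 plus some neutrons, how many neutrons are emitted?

Conserve mass number: 237 = 84 + 148 + k, so k = 237 − 232 = 5.
Check atomic number: 91 = 33 + 58 + 0 = 91. ✓

5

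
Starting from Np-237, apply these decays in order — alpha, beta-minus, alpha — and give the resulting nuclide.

Start: (A, Z) = (237, 93).
After α: (233, 91).
After β⁻: (233, 92).
After α: (229, 90).
Z = 90 is thorium.

Th-229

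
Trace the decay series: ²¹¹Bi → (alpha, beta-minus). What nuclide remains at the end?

Pb-207

Start: (A, Z) = (211, 83).
After α: (207, 81).
After β⁻: (207, 82).
Z = 82 is lead.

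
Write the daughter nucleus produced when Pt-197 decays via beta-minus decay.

Au-197

Beta-minus decay: mass number changes by +0, atomic number by +1.
A: 197 = 197; Z: 78 + 1 = 79.
Z = 79 is gold, so the daughter is Au-197.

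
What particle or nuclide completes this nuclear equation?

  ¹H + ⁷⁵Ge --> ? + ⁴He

Ga-72

Conserve mass number: 1 + 75 = A + 4, so A = 72.
Conserve atomic number: 1 + 32 = Z + 2, so Z = 31.
Z = 31 is gallium, so the species is ⁷²Ga.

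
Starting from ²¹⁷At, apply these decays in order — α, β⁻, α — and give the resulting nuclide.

Pb-209

Start: (A, Z) = (217, 85).
After α: (213, 83).
After β⁻: (213, 84).
After α: (209, 82).
Z = 82 is lead.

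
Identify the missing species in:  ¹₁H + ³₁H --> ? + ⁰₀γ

He-4

Conserve mass number: 1 + 3 = A + 0, so A = 4.
Conserve atomic number: 1 + 1 = Z + 0, so Z = 2.
A = 4 and Z = 2 is ⁴₂He — an alpha particle.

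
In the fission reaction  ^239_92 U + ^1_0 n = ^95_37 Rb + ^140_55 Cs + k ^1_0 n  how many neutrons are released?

Conserve mass number: 240 = 95 + 140 + k, so k = 240 − 235 = 5.
Check atomic number: 92 = 37 + 55 + 0 = 92. ✓

5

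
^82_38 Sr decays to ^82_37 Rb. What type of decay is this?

beta-plus decay or electron capture

ΔA = 82 − 82 = 0; ΔZ = 37 − 38 = -1.
A is unchanged and Z drops by 1 — a proton has become a neutron (β⁺ emission or electron capture).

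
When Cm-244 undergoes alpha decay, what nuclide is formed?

Alpha decay: mass number changes by -4, atomic number by -2.
A: 244 − 4 = 240; Z: 96 − 2 = 94.
Z = 94 is plutonium, so the daughter is Pu-240.

Pu-240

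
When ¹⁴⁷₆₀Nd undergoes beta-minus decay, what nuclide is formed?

Pm-147

Beta-minus decay: mass number changes by +0, atomic number by +1.
A: 147 = 147; Z: 60 + 1 = 61.
Z = 61 is promethium, so the daughter is ¹⁴⁷₆₁Pm.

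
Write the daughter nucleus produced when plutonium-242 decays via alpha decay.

Alpha decay: mass number changes by -4, atomic number by -2.
A: 242 − 4 = 238; Z: 94 − 2 = 92.
Z = 92 is uranium, so the daughter is uranium-238.

U-238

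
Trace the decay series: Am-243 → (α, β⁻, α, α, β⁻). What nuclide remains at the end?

Pa-231

Start: (A, Z) = (243, 95).
After α: (239, 93).
After β⁻: (239, 94).
After α: (235, 92).
After α: (231, 90).
After β⁻: (231, 91).
Z = 91 is protactinium.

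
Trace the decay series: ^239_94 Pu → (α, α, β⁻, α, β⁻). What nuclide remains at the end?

Th-227

Start: (A, Z) = (239, 94).
After α: (235, 92).
After α: (231, 90).
After β⁻: (231, 91).
After α: (227, 89).
After β⁻: (227, 90).
Z = 90 is thorium.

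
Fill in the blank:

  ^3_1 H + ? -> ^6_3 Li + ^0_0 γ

He-3

Conserve mass number: 3 + A = 6 + 0, so A = 3.
Conserve atomic number: 1 + Z = 3 + 0, so Z = 2.
Z = 2 is helium, so the species is ^3_2 He.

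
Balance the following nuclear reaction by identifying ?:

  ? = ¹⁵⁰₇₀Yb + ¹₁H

Lu-151

Conserve mass number: A = 150 + 1, so A = 151.
Conserve atomic number: Z = 70 + 1, so Z = 71.
Z = 71 is lutetium, so the species is ¹⁵¹₇₁Lu.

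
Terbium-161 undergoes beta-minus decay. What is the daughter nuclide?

Dy-161

Beta-minus decay: mass number changes by +0, atomic number by +1.
A: 161 = 161; Z: 65 + 1 = 66.
Z = 66 is dysprosium, so the daughter is dysprosium-161.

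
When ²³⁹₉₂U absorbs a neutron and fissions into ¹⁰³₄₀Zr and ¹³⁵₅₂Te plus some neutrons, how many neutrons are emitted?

2

Conserve mass number: 240 = 103 + 135 + k, so k = 240 − 238 = 2.
Check atomic number: 92 = 40 + 52 + 0 = 92. ✓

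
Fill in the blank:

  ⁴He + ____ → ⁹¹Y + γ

Rb-87

Conserve mass number: 4 + A = 91 + 0, so A = 87.
Conserve atomic number: 2 + Z = 39 + 0, so Z = 37.
Z = 37 is rubidium, so the species is ⁸⁷Rb.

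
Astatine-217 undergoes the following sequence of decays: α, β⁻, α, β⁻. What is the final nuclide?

Bi-209

Start: (A, Z) = (217, 85).
After α: (213, 83).
After β⁻: (213, 84).
After α: (209, 82).
After β⁻: (209, 83).
Z = 83 is bismuth.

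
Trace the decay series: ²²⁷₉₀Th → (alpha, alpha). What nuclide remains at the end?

Rn-219

Start: (A, Z) = (227, 90).
After α: (223, 88).
After α: (219, 86).
Z = 86 is radon.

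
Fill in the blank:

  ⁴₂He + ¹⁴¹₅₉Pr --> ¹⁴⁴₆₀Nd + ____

Conserve mass number: 4 + 141 = 144 + A, so A = 1.
Conserve atomic number: 2 + 59 = 60 + Z, so Z = 1.
A = 1 and Z = 1 is ¹₁H — a proton.

proton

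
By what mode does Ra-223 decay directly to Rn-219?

ΔA = 219 − 223 = -4; ΔZ = 86 − 88 = -2.
A drops by 4 and Z drops by 2 — the signature of alpha emission.

alpha decay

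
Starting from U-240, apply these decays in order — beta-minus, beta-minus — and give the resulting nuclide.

Start: (A, Z) = (240, 92).
After β⁻: (240, 93).
After β⁻: (240, 94).
Z = 94 is plutonium.

Pu-240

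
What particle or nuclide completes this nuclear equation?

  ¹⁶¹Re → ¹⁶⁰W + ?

proton

Conserve mass number: 161 = 160 + A, so A = 1.
Conserve atomic number: 75 = 74 + Z, so Z = 1.
A = 1 and Z = 1 is ¹H — a proton.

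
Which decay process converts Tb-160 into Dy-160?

beta-minus decay

ΔA = 160 − 160 = 0; ΔZ = 66 − 65 = +1.
A is unchanged and Z rises by 1 — a neutron has become a proton (β⁻ decay).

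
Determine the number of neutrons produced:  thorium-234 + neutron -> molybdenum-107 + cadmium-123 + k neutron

5

Conserve mass number: 235 = 107 + 123 + k, so k = 235 − 230 = 5.
Check atomic number: 90 = 42 + 48 + 0 = 90. ✓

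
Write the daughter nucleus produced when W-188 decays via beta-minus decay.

Beta-minus decay: mass number changes by +0, atomic number by +1.
A: 188 = 188; Z: 74 + 1 = 75.
Z = 75 is rhenium, so the daughter is Re-188.

Re-188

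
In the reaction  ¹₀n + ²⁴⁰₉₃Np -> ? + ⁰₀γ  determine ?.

Np-241

Conserve mass number: 1 + 240 = A + 0, so A = 241.
Conserve atomic number: 0 + 93 = Z + 0, so Z = 93.
Z = 93 is neptunium, so the species is ²⁴¹₉₃Np.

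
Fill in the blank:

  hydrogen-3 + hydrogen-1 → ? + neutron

Conserve mass number: 3 + 1 = A + 1, so A = 3.
Conserve atomic number: 1 + 1 = Z + 0, so Z = 2.
Z = 2 is helium, so the species is helium-3.

He-3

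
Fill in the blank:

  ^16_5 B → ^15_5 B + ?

neutron

Conserve mass number: 16 = 15 + A, so A = 1.
Conserve atomic number: 5 = 5 + Z, so Z = 0.
A = 1 and Z = 0 is ^1_0 n — a neutron.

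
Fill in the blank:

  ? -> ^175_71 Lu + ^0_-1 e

Yb-175

Conserve mass number: A = 175 + 0, so A = 175.
Conserve atomic number: Z = 71 − 1, so Z = 70.
Z = 70 is ytterbium, so the species is ^175_70 Yb.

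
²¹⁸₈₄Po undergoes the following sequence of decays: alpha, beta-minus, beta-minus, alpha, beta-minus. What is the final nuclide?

Start: (A, Z) = (218, 84).
After α: (214, 82).
After β⁻: (214, 83).
After β⁻: (214, 84).
After α: (210, 82).
After β⁻: (210, 83).
Z = 83 is bismuth.

Bi-210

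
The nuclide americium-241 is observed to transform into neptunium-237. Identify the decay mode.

alpha decay

ΔA = 237 − 241 = -4; ΔZ = 93 − 95 = -2.
A drops by 4 and Z drops by 2 — the signature of alpha emission.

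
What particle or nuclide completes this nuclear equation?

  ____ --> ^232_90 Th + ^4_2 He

U-236

Conserve mass number: A = 232 + 4, so A = 236.
Conserve atomic number: Z = 90 + 2, so Z = 92.
Z = 92 is uranium, so the species is ^236_92 U.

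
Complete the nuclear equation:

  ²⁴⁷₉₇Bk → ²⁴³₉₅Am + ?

alpha particle

Conserve mass number: 247 = 243 + A, so A = 4.
Conserve atomic number: 97 = 95 + Z, so Z = 2.
A = 4 and Z = 2 is ⁴₂He — an alpha particle.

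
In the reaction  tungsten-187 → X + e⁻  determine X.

Re-187

Conserve mass number: 187 = A + 0, so A = 187.
Conserve atomic number: 74 = Z − 1, so Z = 75.
Z = 75 is rhenium, so the species is rhenium-187.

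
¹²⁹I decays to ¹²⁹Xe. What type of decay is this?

beta-minus decay

ΔA = 129 − 129 = 0; ΔZ = 54 − 53 = +1.
A is unchanged and Z rises by 1 — a neutron has become a proton (β⁻ decay).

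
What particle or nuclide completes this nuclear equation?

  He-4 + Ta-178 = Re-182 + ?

gamma ray

Conserve mass number: 4 + 178 = 182 + A, so A = 0.
Conserve atomic number: 2 + 73 = 75 + Z, so Z = 0.
A = 0 and Z = 0 is γ — a gamma ray.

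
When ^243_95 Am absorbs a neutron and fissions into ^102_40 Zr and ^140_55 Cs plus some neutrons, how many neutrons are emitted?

2

Conserve mass number: 244 = 102 + 140 + k, so k = 244 − 242 = 2.
Check atomic number: 95 = 40 + 55 + 0 = 95. ✓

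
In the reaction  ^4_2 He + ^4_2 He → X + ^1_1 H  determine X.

Conserve mass number: 4 + 4 = A + 1, so A = 7.
Conserve atomic number: 2 + 2 = Z + 1, so Z = 3.
Z = 3 is lithium, so the species is ^7_3 Li.

Li-7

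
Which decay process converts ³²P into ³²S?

beta-minus decay

ΔA = 32 − 32 = 0; ΔZ = 16 − 15 = +1.
A is unchanged and Z rises by 1 — a neutron has become a proton (β⁻ decay).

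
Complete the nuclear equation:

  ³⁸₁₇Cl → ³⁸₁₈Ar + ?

Conserve mass number: 38 = 38 + A, so A = 0.
Conserve atomic number: 17 = 18 + Z, so Z = -1.
A = 0 and Z = -1 is ⁰₋₁e — a beta-minus particle.

beta-minus particle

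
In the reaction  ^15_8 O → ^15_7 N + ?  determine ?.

Conserve mass number: 15 = 15 + A, so A = 0.
Conserve atomic number: 8 = 7 + Z, so Z = 1.
A = 0 and Z = 1 is ^0_1 e — a positron.

positron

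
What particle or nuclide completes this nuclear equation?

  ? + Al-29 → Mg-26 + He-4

Conserve mass number: A + 29 = 26 + 4, so A = 1.
Conserve atomic number: Z + 13 = 12 + 2, so Z = 1.
A = 1 and Z = 1 is H-1 — a proton.

proton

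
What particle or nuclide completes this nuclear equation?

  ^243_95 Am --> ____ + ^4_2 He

Np-239

Conserve mass number: 243 = A + 4, so A = 239.
Conserve atomic number: 95 = Z + 2, so Z = 93.
Z = 93 is neptunium, so the species is ^239_93 Np.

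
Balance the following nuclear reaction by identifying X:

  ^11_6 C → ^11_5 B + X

Conserve mass number: 11 = 11 + A, so A = 0.
Conserve atomic number: 6 = 5 + Z, so Z = 1.
A = 0 and Z = 1 is ^0_1 e — a positron.

positron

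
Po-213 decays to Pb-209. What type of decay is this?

alpha decay

ΔA = 209 − 213 = -4; ΔZ = 82 − 84 = -2.
A drops by 4 and Z drops by 2 — the signature of alpha emission.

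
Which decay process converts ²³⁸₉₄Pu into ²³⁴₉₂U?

alpha decay

ΔA = 234 − 238 = -4; ΔZ = 92 − 94 = -2.
A drops by 4 and Z drops by 2 — the signature of alpha emission.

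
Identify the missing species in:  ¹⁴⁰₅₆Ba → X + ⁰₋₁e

Conserve mass number: 140 = A + 0, so A = 140.
Conserve atomic number: 56 = Z − 1, so Z = 57.
Z = 57 is lanthanum, so the species is ¹⁴⁰₅₇La.

La-140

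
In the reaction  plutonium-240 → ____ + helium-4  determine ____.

Conserve mass number: 240 = A + 4, so A = 236.
Conserve atomic number: 94 = Z + 2, so Z = 92.
Z = 92 is uranium, so the species is uranium-236.

U-236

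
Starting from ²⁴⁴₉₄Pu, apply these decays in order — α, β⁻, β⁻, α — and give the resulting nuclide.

U-236

Start: (A, Z) = (244, 94).
After α: (240, 92).
After β⁻: (240, 93).
After β⁻: (240, 94).
After α: (236, 92).
Z = 92 is uranium.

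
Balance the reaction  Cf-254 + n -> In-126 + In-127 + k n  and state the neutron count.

2

Conserve mass number: 255 = 126 + 127 + k, so k = 255 − 253 = 2.
Check atomic number: 98 = 49 + 49 + 0 = 98. ✓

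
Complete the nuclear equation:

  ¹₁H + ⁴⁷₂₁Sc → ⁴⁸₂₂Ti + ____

gamma ray

Conserve mass number: 1 + 47 = 48 + A, so A = 0.
Conserve atomic number: 1 + 21 = 22 + Z, so Z = 0.
A = 0 and Z = 0 is ⁰₀γ — a gamma ray.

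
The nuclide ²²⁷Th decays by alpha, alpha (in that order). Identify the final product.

Start: (A, Z) = (227, 90).
After α: (223, 88).
After α: (219, 86).
Z = 86 is radon.

Rn-219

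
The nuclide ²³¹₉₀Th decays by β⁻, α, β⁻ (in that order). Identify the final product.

Th-227

Start: (A, Z) = (231, 90).
After β⁻: (231, 91).
After α: (227, 89).
After β⁻: (227, 90).
Z = 90 is thorium.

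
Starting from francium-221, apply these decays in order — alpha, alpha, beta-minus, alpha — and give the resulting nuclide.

Pb-209

Start: (A, Z) = (221, 87).
After α: (217, 85).
After α: (213, 83).
After β⁻: (213, 84).
After α: (209, 82).
Z = 82 is lead.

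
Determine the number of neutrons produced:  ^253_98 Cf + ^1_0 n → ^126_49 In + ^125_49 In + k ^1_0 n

3

Conserve mass number: 254 = 126 + 125 + k, so k = 254 − 251 = 3.
Check atomic number: 98 = 49 + 49 + 0 = 98. ✓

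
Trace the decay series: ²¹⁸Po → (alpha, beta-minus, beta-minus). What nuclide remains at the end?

Start: (A, Z) = (218, 84).
After α: (214, 82).
After β⁻: (214, 83).
After β⁻: (214, 84).
Z = 84 is polonium.

Po-214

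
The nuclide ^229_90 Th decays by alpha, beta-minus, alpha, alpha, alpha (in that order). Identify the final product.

Start: (A, Z) = (229, 90).
After α: (225, 88).
After β⁻: (225, 89).
After α: (221, 87).
After α: (217, 85).
After α: (213, 83).
Z = 83 is bismuth.

Bi-213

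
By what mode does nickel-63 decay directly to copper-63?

beta-minus decay

ΔA = 63 − 63 = 0; ΔZ = 29 − 28 = +1.
A is unchanged and Z rises by 1 — a neutron has become a proton (β⁻ decay).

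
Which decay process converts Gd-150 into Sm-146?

ΔA = 146 − 150 = -4; ΔZ = 62 − 64 = -2.
A drops by 4 and Z drops by 2 — the signature of alpha emission.

alpha decay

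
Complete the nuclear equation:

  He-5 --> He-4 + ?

neutron

Conserve mass number: 5 = 4 + A, so A = 1.
Conserve atomic number: 2 = 2 + Z, so Z = 0.
A = 1 and Z = 0 is n — a neutron.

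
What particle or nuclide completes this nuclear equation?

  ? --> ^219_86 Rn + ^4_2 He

Ra-223

Conserve mass number: A = 219 + 4, so A = 223.
Conserve atomic number: Z = 86 + 2, so Z = 88.
Z = 88 is radium, so the species is ^223_88 Ra.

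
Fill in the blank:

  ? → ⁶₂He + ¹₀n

He-7

Conserve mass number: A = 6 + 1, so A = 7.
Conserve atomic number: Z = 2 + 0, so Z = 2.
Z = 2 is helium, so the species is ⁷₂He.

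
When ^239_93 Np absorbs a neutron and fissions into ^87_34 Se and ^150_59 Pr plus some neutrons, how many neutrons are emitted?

Conserve mass number: 240 = 87 + 150 + k, so k = 240 − 237 = 3.
Check atomic number: 93 = 34 + 59 + 0 = 93. ✓

3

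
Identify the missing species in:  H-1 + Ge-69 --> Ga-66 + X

Conserve mass number: 1 + 69 = 66 + A, so A = 4.
Conserve atomic number: 1 + 32 = 31 + Z, so Z = 2.
A = 4 and Z = 2 is He-4 — an alpha particle.

alpha particle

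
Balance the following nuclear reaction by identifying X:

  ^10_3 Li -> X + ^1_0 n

Conserve mass number: 10 = A + 1, so A = 9.
Conserve atomic number: 3 = Z + 0, so Z = 3.
Z = 3 is lithium, so the species is ^9_3 Li.

Li-9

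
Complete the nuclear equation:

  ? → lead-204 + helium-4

Conserve mass number: A = 204 + 4, so A = 208.
Conserve atomic number: Z = 82 + 2, so Z = 84.
Z = 84 is polonium, so the species is polonium-208.

Po-208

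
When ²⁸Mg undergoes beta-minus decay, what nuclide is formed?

Beta-minus decay: mass number changes by +0, atomic number by +1.
A: 28 = 28; Z: 12 + 1 = 13.
Z = 13 is aluminium, so the daughter is ²⁸Al.

Al-28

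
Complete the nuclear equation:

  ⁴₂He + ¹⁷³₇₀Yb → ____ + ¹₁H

Lu-176

Conserve mass number: 4 + 173 = A + 1, so A = 176.
Conserve atomic number: 2 + 70 = Z + 1, so Z = 71.
Z = 71 is lutetium, so the species is ¹⁷⁶₇₁Lu.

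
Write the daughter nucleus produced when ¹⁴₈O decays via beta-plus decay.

N-14

Beta-plus decay: mass number changes by +0, atomic number by -1.
A: 14 = 14; Z: 8 − 1 = 7.
Z = 7 is nitrogen, so the daughter is ¹⁴₇N.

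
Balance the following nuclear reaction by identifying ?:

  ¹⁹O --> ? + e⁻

F-19

Conserve mass number: 19 = A + 0, so A = 19.
Conserve atomic number: 8 = Z − 1, so Z = 9.
Z = 9 is fluorine, so the species is ¹⁹F.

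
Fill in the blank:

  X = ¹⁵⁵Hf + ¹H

Conserve mass number: A = 155 + 1, so A = 156.
Conserve atomic number: Z = 72 + 1, so Z = 73.
Z = 73 is tantalum, so the species is ¹⁵⁶Ta.

Ta-156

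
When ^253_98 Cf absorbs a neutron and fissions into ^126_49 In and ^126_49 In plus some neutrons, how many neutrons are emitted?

2

Conserve mass number: 254 = 126 + 126 + k, so k = 254 − 252 = 2.
Check atomic number: 98 = 49 + 49 + 0 = 98. ✓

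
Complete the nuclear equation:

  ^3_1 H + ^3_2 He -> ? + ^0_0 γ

Li-6

Conserve mass number: 3 + 3 = A + 0, so A = 6.
Conserve atomic number: 1 + 2 = Z + 0, so Z = 3.
Z = 3 is lithium, so the species is ^6_3 Li.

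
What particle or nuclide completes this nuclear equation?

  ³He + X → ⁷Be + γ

alpha particle

Conserve mass number: 3 + A = 7 + 0, so A = 4.
Conserve atomic number: 2 + Z = 4 + 0, so Z = 2.
A = 4 and Z = 2 is ⁴He — an alpha particle.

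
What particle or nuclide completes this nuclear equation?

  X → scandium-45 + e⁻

Ca-45

Conserve mass number: A = 45 + 0, so A = 45.
Conserve atomic number: Z = 21 − 1, so Z = 20.
Z = 20 is calcium, so the species is calcium-45.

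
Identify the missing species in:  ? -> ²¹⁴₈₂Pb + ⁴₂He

Po-218

Conserve mass number: A = 214 + 4, so A = 218.
Conserve atomic number: Z = 82 + 2, so Z = 84.
Z = 84 is polonium, so the species is ²¹⁸₈₄Po.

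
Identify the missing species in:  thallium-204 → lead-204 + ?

beta-minus particle

Conserve mass number: 204 = 204 + A, so A = 0.
Conserve atomic number: 81 = 82 + Z, so Z = -1.
A = 0 and Z = -1 is e⁻ — a beta-minus particle.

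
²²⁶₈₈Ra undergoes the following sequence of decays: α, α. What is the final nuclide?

Po-218

Start: (A, Z) = (226, 88).
After α: (222, 86).
After α: (218, 84).
Z = 84 is polonium.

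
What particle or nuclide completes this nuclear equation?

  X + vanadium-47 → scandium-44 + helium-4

neutron

Conserve mass number: A + 47 = 44 + 4, so A = 1.
Conserve atomic number: Z + 23 = 21 + 2, so Z = 0.
A = 1 and Z = 0 is neutron — a neutron.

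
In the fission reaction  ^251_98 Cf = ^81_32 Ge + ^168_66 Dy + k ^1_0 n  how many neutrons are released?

2

Conserve mass number: 251 = 81 + 168 + k, so k = 251 − 249 = 2.
Check atomic number: 98 = 32 + 66 + 0 = 98. ✓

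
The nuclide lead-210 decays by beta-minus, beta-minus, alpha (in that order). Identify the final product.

Start: (A, Z) = (210, 82).
After β⁻: (210, 83).
After β⁻: (210, 84).
After α: (206, 82).
Z = 82 is lead.

Pb-206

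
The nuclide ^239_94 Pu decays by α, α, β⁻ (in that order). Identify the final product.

Start: (A, Z) = (239, 94).
After α: (235, 92).
After α: (231, 90).
After β⁻: (231, 91).
Z = 91 is protactinium.

Pa-231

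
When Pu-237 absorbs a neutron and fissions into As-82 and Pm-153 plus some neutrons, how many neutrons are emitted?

3

Conserve mass number: 238 = 82 + 153 + k, so k = 238 − 235 = 3.
Check atomic number: 94 = 33 + 61 + 0 = 94. ✓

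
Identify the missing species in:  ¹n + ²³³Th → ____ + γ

Conserve mass number: 1 + 233 = A + 0, so A = 234.
Conserve atomic number: 0 + 90 = Z + 0, so Z = 90.
Z = 90 is thorium, so the species is ²³⁴Th.

Th-234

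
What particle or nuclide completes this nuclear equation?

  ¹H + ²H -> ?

He-3

Conserve mass number: 1 + 2 = A, so A = 3.
Conserve atomic number: 1 + 1 = Z, so Z = 2.
Z = 2 is helium, so the species is ³He.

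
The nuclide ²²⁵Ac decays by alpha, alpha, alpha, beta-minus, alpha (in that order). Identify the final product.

Start: (A, Z) = (225, 89).
After α: (221, 87).
After α: (217, 85).
After α: (213, 83).
After β⁻: (213, 84).
After α: (209, 82).
Z = 82 is lead.

Pb-209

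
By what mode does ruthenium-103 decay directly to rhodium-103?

beta-minus decay

ΔA = 103 − 103 = 0; ΔZ = 45 − 44 = +1.
A is unchanged and Z rises by 1 — a neutron has become a proton (β⁻ decay).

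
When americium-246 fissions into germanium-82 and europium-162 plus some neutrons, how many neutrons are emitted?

2

Conserve mass number: 246 = 82 + 162 + k, so k = 246 − 244 = 2.
Check atomic number: 95 = 32 + 63 + 0 = 95. ✓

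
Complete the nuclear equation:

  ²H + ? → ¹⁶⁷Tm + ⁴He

Yb-169

Conserve mass number: 2 + A = 167 + 4, so A = 169.
Conserve atomic number: 1 + Z = 69 + 2, so Z = 70.
Z = 70 is ytterbium, so the species is ¹⁶⁹Yb.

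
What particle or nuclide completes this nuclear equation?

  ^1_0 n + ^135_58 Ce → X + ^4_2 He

Ba-132

Conserve mass number: 1 + 135 = A + 4, so A = 132.
Conserve atomic number: 0 + 58 = Z + 2, so Z = 56.
Z = 56 is barium, so the species is ^132_56 Ba.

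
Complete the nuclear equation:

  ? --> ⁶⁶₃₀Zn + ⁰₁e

Ga-66

Conserve mass number: A = 66 + 0, so A = 66.
Conserve atomic number: Z = 30 + 1, so Z = 31.
Z = 31 is gallium, so the species is ⁶⁶₃₁Ga.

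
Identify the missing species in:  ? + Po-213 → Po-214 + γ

Conserve mass number: A + 213 = 214 + 0, so A = 1.
Conserve atomic number: Z + 84 = 84 + 0, so Z = 0.
A = 1 and Z = 0 is n — a neutron.

neutron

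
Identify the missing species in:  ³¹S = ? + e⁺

P-31

Conserve mass number: 31 = A + 0, so A = 31.
Conserve atomic number: 16 = Z + 1, so Z = 15.
Z = 15 is phosphorus, so the species is ³¹P.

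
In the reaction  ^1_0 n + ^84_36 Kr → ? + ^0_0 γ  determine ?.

Conserve mass number: 1 + 84 = A + 0, so A = 85.
Conserve atomic number: 0 + 36 = Z + 0, so Z = 36.
Z = 36 is krypton, so the species is ^85_36 Kr.

Kr-85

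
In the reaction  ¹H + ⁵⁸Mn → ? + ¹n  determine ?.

Conserve mass number: 1 + 58 = A + 1, so A = 58.
Conserve atomic number: 1 + 25 = Z + 0, so Z = 26.
Z = 26 is iron, so the species is ⁵⁸Fe.

Fe-58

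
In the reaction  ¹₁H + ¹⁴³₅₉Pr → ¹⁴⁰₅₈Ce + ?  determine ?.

alpha particle

Conserve mass number: 1 + 143 = 140 + A, so A = 4.
Conserve atomic number: 1 + 59 = 58 + Z, so Z = 2.
A = 4 and Z = 2 is ⁴₂He — an alpha particle.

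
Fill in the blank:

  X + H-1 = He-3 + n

Conserve mass number: A + 1 = 3 + 1, so A = 3.
Conserve atomic number: Z + 1 = 2 + 0, so Z = 1.
A = 3 and Z = 1 is H-3 — a triton.

triton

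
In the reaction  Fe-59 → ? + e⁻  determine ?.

Conserve mass number: 59 = A + 0, so A = 59.
Conserve atomic number: 26 = Z − 1, so Z = 27.
Z = 27 is cobalt, so the species is Co-59.

Co-59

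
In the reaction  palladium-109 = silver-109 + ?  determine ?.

beta-minus particle

Conserve mass number: 109 = 109 + A, so A = 0.
Conserve atomic number: 46 = 47 + Z, so Z = -1.
A = 0 and Z = -1 is e⁻ — a beta-minus particle.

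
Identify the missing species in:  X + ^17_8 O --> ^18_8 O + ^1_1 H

deuteron

Conserve mass number: A + 17 = 18 + 1, so A = 2.
Conserve atomic number: Z + 8 = 8 + 1, so Z = 1.
A = 2 and Z = 1 is ^2_1 H — a deuteron.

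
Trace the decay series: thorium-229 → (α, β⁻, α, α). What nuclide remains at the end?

At-217

Start: (A, Z) = (229, 90).
After α: (225, 88).
After β⁻: (225, 89).
After α: (221, 87).
After α: (217, 85).
Z = 85 is astatine.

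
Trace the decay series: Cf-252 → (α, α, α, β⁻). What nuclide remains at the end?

Start: (A, Z) = (252, 98).
After α: (248, 96).
After α: (244, 94).
After α: (240, 92).
After β⁻: (240, 93).
Z = 93 is neptunium.

Np-240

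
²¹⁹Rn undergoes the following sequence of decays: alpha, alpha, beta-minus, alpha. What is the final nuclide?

Start: (A, Z) = (219, 86).
After α: (215, 84).
After α: (211, 82).
After β⁻: (211, 83).
After α: (207, 81).
Z = 81 is thallium.

Tl-207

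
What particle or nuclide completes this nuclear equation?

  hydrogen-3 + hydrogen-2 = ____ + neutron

Conserve mass number: 3 + 2 = A + 1, so A = 4.
Conserve atomic number: 1 + 1 = Z + 0, so Z = 2.
A = 4 and Z = 2 is helium-4 — an alpha particle.

He-4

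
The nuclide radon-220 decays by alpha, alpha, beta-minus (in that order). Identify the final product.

Start: (A, Z) = (220, 86).
After α: (216, 84).
After α: (212, 82).
After β⁻: (212, 83).
Z = 83 is bismuth.

Bi-212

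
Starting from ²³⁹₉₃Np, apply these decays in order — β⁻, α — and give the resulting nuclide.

Start: (A, Z) = (239, 93).
After β⁻: (239, 94).
After α: (235, 92).
Z = 92 is uranium.

U-235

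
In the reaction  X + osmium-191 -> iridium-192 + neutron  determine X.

Conserve mass number: A + 191 = 192 + 1, so A = 2.
Conserve atomic number: Z + 76 = 77 + 0, so Z = 1.
A = 2 and Z = 1 is hydrogen-2 — a deuteron.

deuteron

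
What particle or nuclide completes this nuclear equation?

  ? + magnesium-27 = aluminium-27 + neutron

Conserve mass number: A + 27 = 27 + 1, so A = 1.
Conserve atomic number: Z + 12 = 13 + 0, so Z = 1.
A = 1 and Z = 1 is hydrogen-1 — a proton.

proton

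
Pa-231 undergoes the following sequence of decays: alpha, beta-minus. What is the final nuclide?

Start: (A, Z) = (231, 91).
After α: (227, 89).
After β⁻: (227, 90).
Z = 90 is thorium.

Th-227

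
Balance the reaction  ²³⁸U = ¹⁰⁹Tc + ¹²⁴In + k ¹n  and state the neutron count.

Conserve mass number: 238 = 109 + 124 + k, so k = 238 − 233 = 5.
Check atomic number: 92 = 43 + 49 + 0 = 92. ✓

5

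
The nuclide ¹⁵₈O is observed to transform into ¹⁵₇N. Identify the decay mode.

ΔA = 15 − 15 = 0; ΔZ = 7 − 8 = -1.
A is unchanged and Z drops by 1 — a proton has become a neutron (β⁺ emission or electron capture).

beta-plus decay or electron capture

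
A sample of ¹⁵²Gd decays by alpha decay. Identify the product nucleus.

Alpha decay: mass number changes by -4, atomic number by -2.
A: 152 − 4 = 148; Z: 64 − 2 = 62.
Z = 62 is samarium, so the daughter is ¹⁴⁸Sm.

Sm-148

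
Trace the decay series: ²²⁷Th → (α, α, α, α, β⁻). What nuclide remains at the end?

Bi-211

Start: (A, Z) = (227, 90).
After α: (223, 88).
After α: (219, 86).
After α: (215, 84).
After α: (211, 82).
After β⁻: (211, 83).
Z = 83 is bismuth.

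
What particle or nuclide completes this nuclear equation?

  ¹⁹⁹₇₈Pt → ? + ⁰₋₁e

Conserve mass number: 199 = A + 0, so A = 199.
Conserve atomic number: 78 = Z − 1, so Z = 79.
Z = 79 is gold, so the species is ¹⁹⁹₇₉Au.

Au-199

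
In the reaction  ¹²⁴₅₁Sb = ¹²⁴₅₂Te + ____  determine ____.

beta-minus particle

Conserve mass number: 124 = 124 + A, so A = 0.
Conserve atomic number: 51 = 52 + Z, so Z = -1.
A = 0 and Z = -1 is ⁰₋₁e — a beta-minus particle.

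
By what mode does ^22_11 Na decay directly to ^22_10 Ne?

ΔA = 22 − 22 = 0; ΔZ = 10 − 11 = -1.
A is unchanged and Z drops by 1 — a proton has become a neutron (β⁺ emission or electron capture).

beta-plus decay or electron capture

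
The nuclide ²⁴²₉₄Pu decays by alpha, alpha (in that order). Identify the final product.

Th-234

Start: (A, Z) = (242, 94).
After α: (238, 92).
After α: (234, 90).
Z = 90 is thorium.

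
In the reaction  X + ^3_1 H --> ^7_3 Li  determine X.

Conserve mass number: A + 3 = 7, so A = 4.
Conserve atomic number: Z + 1 = 3, so Z = 2.
A = 4 and Z = 2 is ^4_2 He — an alpha particle.

alpha particle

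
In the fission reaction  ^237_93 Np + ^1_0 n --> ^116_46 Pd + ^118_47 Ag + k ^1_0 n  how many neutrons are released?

4

Conserve mass number: 238 = 116 + 118 + k, so k = 238 − 234 = 4.
Check atomic number: 93 = 46 + 47 + 0 = 93. ✓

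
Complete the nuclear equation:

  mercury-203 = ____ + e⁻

Conserve mass number: 203 = A + 0, so A = 203.
Conserve atomic number: 80 = Z − 1, so Z = 81.
Z = 81 is thallium, so the species is thallium-203.

Tl-203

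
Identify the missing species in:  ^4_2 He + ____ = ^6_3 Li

Conserve mass number: 4 + A = 6, so A = 2.
Conserve atomic number: 2 + Z = 3, so Z = 1.
A = 2 and Z = 1 is ^2_1 H — a deuteron.

deuteron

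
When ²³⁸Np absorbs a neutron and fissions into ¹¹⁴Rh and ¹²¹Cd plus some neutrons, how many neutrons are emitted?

Conserve mass number: 239 = 114 + 121 + k, so k = 239 − 235 = 4.
Check atomic number: 93 = 45 + 48 + 0 = 93. ✓

4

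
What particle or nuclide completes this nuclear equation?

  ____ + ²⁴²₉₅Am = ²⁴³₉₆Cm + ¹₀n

deuteron

Conserve mass number: A + 242 = 243 + 1, so A = 2.
Conserve atomic number: Z + 95 = 96 + 0, so Z = 1.
A = 2 and Z = 1 is ²₁H — a deuteron.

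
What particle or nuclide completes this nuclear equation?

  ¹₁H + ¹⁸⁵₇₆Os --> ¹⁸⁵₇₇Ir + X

Conserve mass number: 1 + 185 = 185 + A, so A = 1.
Conserve atomic number: 1 + 76 = 77 + Z, so Z = 0.
A = 1 and Z = 0 is ¹₀n — a neutron.

neutron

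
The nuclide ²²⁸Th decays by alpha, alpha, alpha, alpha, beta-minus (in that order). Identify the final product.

Bi-212

Start: (A, Z) = (228, 90).
After α: (224, 88).
After α: (220, 86).
After α: (216, 84).
After α: (212, 82).
After β⁻: (212, 83).
Z = 83 is bismuth.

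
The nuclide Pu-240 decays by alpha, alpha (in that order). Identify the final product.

Th-232

Start: (A, Z) = (240, 94).
After α: (236, 92).
After α: (232, 90).
Z = 90 is thorium.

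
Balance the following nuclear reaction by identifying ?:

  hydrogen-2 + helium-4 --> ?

Li-6

Conserve mass number: 2 + 4 = A, so A = 6.
Conserve atomic number: 1 + 2 = Z, so Z = 3.
Z = 3 is lithium, so the species is lithium-6.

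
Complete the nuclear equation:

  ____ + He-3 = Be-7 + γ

alpha particle

Conserve mass number: A + 3 = 7 + 0, so A = 4.
Conserve atomic number: Z + 2 = 4 + 0, so Z = 2.
A = 4 and Z = 2 is He-4 — an alpha particle.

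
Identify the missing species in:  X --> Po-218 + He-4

Rn-222

Conserve mass number: A = 218 + 4, so A = 222.
Conserve atomic number: Z = 84 + 2, so Z = 86.
Z = 86 is radon, so the species is Rn-222.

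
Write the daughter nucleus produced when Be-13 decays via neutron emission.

Neutron emission: mass number changes by -1, atomic number by +0.
A: 13 − 1 = 12; Z: 4 = 4.
Z = 4 is beryllium, so the daughter is Be-12.

Be-12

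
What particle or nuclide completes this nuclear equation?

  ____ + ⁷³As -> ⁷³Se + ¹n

Conserve mass number: A + 73 = 73 + 1, so A = 1.
Conserve atomic number: Z + 33 = 34 + 0, so Z = 1.
A = 1 and Z = 1 is ¹H — a proton.

proton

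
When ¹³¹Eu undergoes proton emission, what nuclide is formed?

Proton emission: mass number changes by -1, atomic number by -1.
A: 131 − 1 = 130; Z: 63 − 1 = 62.
Z = 62 is samarium, so the daughter is ¹³⁰Sm.

Sm-130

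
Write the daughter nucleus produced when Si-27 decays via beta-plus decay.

Beta-plus decay: mass number changes by +0, atomic number by -1.
A: 27 = 27; Z: 14 − 1 = 13.
Z = 13 is aluminium, so the daughter is Al-27.

Al-27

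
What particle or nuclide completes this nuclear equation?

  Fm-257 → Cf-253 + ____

alpha particle

Conserve mass number: 257 = 253 + A, so A = 4.
Conserve atomic number: 100 = 98 + Z, so Z = 2.
A = 4 and Z = 2 is He-4 — an alpha particle.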